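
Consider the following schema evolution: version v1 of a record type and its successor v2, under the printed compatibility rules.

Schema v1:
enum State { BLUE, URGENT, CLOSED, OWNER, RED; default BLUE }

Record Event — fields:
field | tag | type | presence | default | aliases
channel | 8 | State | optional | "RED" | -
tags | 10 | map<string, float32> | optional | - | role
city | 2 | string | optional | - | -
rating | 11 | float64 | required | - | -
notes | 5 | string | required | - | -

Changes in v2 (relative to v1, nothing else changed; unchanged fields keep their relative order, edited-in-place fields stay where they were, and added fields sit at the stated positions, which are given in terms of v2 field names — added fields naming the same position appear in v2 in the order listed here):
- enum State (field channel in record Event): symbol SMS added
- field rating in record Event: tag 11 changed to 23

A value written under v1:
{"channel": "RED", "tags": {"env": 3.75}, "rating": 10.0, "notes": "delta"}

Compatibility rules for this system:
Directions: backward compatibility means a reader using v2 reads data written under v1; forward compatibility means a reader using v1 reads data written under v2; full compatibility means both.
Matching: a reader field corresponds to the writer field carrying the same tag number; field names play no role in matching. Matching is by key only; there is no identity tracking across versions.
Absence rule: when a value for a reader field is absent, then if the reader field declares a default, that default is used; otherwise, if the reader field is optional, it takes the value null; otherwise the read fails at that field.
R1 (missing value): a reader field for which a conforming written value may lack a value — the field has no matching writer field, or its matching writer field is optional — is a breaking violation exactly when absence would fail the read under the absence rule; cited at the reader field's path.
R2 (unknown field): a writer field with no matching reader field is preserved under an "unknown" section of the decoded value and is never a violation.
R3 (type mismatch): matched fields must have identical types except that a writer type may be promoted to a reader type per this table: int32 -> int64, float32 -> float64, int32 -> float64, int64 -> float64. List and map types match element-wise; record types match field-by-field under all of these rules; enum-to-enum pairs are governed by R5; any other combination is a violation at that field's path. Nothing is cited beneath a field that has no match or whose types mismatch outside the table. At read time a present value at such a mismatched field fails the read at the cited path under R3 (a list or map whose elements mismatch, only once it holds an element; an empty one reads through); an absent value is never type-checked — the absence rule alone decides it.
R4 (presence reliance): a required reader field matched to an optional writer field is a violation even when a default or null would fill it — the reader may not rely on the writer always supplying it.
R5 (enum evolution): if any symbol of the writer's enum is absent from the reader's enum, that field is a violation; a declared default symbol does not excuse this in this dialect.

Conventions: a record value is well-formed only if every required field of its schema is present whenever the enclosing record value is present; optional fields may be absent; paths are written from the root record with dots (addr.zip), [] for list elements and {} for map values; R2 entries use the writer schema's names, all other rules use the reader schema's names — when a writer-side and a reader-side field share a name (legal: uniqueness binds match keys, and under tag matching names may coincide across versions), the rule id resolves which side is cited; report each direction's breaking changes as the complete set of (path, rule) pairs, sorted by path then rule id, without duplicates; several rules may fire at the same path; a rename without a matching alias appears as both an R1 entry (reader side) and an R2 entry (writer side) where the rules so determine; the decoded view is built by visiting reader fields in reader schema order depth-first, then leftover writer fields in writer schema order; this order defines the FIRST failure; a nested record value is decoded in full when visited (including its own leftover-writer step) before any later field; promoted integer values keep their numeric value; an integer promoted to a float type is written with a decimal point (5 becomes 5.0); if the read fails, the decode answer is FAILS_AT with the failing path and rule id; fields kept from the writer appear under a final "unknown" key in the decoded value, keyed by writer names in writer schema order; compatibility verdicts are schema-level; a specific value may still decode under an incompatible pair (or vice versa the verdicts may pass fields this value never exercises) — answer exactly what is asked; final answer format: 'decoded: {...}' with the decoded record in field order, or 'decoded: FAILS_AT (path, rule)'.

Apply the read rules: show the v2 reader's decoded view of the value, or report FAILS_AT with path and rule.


decoded: FAILS_AT (rating, R1)

each type pair in Event: writer, then reader
decode (reader v2):
  channel := "RED"
  tags := {"env": 3.75}
  city := null (absent, optional -> null)
  read fails at rating under R1 (no fill)
  => FAILS_AT (rating, R1)
diffs on Event not affecting the asked answer:
  enum State (field channel in record Event): symbol SMS added -> a verdict-level change on Event — the shown value reads the same


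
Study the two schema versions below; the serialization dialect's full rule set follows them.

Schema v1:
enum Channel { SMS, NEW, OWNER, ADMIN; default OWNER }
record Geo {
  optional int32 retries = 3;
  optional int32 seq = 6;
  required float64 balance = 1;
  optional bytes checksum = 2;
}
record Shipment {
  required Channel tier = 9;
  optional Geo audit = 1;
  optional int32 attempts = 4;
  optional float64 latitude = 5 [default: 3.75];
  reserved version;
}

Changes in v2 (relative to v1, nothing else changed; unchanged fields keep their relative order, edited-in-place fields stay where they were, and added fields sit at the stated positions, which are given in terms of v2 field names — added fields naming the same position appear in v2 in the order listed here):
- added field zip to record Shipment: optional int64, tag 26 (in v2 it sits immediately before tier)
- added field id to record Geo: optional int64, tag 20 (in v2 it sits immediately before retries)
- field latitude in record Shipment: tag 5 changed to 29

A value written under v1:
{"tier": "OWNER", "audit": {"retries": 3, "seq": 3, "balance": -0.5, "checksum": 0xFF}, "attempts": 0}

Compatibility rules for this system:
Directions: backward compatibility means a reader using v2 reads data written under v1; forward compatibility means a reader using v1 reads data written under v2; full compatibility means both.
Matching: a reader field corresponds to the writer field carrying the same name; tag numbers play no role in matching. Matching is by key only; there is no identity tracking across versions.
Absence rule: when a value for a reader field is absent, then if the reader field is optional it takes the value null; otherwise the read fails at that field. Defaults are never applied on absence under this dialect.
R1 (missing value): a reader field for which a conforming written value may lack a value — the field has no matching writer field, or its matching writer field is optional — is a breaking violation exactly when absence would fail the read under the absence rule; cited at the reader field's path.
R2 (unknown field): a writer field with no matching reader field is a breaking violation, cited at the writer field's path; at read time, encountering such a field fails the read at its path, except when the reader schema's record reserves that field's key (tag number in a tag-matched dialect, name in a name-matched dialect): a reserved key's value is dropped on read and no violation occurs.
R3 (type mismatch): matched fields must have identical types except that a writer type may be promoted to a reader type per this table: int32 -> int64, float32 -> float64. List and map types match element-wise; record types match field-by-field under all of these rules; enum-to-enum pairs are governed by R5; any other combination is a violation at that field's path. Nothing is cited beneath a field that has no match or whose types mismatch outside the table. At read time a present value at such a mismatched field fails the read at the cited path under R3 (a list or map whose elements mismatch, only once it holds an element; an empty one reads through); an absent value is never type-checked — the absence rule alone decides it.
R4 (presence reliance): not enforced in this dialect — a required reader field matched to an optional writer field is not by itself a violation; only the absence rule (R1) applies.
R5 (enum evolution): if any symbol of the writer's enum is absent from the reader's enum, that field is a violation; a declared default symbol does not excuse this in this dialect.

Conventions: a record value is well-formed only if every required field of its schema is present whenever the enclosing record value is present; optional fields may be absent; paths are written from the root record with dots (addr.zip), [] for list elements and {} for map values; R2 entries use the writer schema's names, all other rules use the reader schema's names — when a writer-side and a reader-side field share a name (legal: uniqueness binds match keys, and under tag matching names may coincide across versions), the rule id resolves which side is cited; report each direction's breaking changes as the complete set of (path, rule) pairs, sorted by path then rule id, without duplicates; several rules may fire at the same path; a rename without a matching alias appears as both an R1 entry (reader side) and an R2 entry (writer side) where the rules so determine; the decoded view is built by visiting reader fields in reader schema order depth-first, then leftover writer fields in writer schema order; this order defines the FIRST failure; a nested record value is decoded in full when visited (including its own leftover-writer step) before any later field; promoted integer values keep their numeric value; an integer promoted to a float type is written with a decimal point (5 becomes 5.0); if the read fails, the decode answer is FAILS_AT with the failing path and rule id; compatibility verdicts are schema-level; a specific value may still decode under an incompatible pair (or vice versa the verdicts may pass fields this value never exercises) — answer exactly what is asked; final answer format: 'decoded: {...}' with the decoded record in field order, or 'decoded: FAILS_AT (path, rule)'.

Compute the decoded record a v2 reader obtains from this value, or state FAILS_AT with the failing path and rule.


the writer's type comes first in each Shipment pair
decode (reader v2):
  zip := null (not supplied -> null)
  tier := "OWNER"
  audit.id := null (not supplied -> null)
  audit.retries := 3
  audit.seq := 3
  audit.balance := -0.5
  audit.checksum := 0xFF
  attempts := 0
  latitude := null (not supplied -> null)
  => decoded: {"zip": null, "tier": "OWNER", "audit": {"id": null, "retries": 3, "seq": 3, "balance": -0.5, "checksum": 0xFF}, "attempts": 0, "latitude": null}
remaining Shipment differences; none change what is asked:
  field latitude in record Shipment: tag 5 changed to 29 -> fires no rule on Shipment under this dialect and leaves the result unchanged

decoded: {"zip": null, "tier": "OWNER", "audit": {"id": null, "retries": 3, "seq": 3, "balance": -0.5, "checksum": 0xFF}, "attempts": 0, "latitude": null}


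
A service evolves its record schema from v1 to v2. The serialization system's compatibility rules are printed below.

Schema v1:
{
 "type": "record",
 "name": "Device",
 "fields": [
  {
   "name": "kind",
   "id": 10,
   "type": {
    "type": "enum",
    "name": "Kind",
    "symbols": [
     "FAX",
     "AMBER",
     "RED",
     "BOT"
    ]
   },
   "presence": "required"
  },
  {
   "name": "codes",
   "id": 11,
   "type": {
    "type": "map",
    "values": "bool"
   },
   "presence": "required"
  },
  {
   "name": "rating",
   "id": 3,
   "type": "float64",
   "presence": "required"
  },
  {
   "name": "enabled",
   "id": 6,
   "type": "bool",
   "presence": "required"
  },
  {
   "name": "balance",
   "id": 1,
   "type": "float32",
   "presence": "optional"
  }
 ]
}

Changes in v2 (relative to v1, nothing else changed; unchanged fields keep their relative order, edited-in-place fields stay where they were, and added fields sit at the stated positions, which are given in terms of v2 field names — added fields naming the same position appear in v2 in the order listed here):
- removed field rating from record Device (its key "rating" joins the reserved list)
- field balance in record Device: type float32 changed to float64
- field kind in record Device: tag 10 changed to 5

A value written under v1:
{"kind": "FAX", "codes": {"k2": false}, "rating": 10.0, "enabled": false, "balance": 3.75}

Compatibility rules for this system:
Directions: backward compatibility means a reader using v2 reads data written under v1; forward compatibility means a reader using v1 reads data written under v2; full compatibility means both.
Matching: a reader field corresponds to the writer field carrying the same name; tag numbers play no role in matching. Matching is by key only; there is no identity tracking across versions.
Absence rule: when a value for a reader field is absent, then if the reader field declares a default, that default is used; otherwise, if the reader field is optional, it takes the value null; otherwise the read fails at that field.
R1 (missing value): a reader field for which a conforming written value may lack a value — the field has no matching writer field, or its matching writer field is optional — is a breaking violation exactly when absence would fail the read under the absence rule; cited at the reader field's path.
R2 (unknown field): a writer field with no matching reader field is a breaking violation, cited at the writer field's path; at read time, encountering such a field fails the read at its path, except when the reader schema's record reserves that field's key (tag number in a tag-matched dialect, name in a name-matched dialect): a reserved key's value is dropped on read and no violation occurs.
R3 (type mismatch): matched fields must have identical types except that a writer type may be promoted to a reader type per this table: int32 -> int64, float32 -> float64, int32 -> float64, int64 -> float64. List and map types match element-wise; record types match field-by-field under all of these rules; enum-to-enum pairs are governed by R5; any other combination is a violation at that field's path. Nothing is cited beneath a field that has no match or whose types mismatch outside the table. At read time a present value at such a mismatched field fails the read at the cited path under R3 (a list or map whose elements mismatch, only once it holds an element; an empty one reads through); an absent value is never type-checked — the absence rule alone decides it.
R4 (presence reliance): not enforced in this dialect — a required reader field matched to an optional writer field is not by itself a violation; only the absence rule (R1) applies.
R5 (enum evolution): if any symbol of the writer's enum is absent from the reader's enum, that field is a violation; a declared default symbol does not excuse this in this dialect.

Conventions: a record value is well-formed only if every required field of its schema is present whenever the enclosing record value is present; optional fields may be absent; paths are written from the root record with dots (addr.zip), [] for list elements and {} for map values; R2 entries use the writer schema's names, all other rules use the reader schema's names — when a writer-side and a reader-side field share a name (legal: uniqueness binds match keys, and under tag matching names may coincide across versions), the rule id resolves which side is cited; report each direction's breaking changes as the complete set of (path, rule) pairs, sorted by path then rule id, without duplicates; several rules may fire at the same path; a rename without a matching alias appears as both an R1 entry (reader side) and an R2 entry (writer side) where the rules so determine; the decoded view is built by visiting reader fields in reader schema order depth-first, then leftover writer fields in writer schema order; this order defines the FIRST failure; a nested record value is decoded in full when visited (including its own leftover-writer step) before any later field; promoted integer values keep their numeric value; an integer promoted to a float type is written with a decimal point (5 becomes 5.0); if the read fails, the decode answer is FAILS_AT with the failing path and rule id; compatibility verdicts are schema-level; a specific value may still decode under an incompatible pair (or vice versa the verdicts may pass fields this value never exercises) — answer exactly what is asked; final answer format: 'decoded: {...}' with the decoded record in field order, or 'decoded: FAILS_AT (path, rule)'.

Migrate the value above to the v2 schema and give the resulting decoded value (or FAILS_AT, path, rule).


arrows below run writer -> reader for Device
decode walk for Device under reader schema v2:
  kind := "FAX"
  codes := {"k2": false}
  enabled := false
  balance := 3.75 (float32 -> float64)
  writer rating: reserved -> dropped
  => decoded: {"kind": "FAX", "codes": {"k2": false}, "enabled": false, "balance": 3.75}
ruling out the remaining Device differences:
  field balance in record Device: type float32 changed to float64 -> affects the rule determinations only; this particular Device value decodes identically
  field kind in record Device: tag 10 changed to 5 -> no rule fires on it and the decoded Device view is identical with or without it

decoded: {"kind": "FAX", "codes": {"k2": false}, "enabled": false, "balance": 3.75}


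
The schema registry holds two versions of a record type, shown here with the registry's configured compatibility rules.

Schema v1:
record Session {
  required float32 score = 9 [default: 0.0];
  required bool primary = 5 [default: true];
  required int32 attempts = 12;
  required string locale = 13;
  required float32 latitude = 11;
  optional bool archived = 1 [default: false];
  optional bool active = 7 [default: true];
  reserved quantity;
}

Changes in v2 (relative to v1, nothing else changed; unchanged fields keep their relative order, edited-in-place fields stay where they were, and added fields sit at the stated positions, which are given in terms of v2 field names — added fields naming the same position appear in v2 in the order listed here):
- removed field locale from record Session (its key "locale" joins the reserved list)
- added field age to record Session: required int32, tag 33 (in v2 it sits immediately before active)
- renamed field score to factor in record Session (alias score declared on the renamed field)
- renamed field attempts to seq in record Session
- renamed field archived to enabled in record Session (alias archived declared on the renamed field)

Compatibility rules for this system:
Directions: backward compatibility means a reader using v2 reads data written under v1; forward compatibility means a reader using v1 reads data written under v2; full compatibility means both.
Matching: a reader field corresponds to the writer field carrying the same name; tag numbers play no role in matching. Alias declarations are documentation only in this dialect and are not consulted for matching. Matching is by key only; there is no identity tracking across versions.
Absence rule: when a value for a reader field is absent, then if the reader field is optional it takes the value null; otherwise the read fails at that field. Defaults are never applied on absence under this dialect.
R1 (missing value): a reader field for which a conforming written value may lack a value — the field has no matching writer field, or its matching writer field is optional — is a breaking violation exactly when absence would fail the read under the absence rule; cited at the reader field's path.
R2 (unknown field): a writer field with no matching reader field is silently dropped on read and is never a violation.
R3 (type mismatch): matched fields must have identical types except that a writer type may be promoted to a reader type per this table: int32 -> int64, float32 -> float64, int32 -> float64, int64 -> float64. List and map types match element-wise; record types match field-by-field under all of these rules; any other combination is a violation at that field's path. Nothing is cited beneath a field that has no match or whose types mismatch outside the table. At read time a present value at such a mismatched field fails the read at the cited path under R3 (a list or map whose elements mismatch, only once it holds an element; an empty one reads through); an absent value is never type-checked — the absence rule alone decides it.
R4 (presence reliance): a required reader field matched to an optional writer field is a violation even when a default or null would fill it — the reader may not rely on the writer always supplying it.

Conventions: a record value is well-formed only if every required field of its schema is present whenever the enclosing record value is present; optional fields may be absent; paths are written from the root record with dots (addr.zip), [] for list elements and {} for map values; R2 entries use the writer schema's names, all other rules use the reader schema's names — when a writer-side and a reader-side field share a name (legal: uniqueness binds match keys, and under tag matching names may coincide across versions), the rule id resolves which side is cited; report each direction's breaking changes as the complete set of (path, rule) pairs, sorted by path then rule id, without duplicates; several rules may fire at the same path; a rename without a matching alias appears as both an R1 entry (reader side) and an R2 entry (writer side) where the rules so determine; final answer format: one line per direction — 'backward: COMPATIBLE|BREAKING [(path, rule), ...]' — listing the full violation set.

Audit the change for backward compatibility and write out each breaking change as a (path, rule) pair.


the writer's type comes first in each Session pair
backward for Session (reader v2, writer v1):
  factor: no writer-side match
  writer required, bool -> bool: reader primary maps from writer primary
  seq: no writer-side match
  writer required, float32 -> float32: reader latitude maps from writer latitude
  enabled: no writer-side match
  age: no writer-side match
  writer optional, bool -> bool: reader active maps from writer active
  writer score: unknown to reader
  writer attempts: unknown to reader
  writer locale: unknown to reader
  writer archived: unknown to reader
  violation R1 at age
  violation R1 at factor
  violation R1 at seq
  => 3 violation(s): backward is BREAKING for Session
the other Session changes do not affect what is asked:
  removed field locale from record Session (its key "locale" joins the reserved list) -> its effect on Session is confined to the forward direction, not asked
  renamed field archived to enabled in record Session (alias archived declared on the renamed field) -> triggers nothing under Session's printed rules — same verdict

backward: BREAKING [(age, R1), (factor, R1), (seq, R1)]


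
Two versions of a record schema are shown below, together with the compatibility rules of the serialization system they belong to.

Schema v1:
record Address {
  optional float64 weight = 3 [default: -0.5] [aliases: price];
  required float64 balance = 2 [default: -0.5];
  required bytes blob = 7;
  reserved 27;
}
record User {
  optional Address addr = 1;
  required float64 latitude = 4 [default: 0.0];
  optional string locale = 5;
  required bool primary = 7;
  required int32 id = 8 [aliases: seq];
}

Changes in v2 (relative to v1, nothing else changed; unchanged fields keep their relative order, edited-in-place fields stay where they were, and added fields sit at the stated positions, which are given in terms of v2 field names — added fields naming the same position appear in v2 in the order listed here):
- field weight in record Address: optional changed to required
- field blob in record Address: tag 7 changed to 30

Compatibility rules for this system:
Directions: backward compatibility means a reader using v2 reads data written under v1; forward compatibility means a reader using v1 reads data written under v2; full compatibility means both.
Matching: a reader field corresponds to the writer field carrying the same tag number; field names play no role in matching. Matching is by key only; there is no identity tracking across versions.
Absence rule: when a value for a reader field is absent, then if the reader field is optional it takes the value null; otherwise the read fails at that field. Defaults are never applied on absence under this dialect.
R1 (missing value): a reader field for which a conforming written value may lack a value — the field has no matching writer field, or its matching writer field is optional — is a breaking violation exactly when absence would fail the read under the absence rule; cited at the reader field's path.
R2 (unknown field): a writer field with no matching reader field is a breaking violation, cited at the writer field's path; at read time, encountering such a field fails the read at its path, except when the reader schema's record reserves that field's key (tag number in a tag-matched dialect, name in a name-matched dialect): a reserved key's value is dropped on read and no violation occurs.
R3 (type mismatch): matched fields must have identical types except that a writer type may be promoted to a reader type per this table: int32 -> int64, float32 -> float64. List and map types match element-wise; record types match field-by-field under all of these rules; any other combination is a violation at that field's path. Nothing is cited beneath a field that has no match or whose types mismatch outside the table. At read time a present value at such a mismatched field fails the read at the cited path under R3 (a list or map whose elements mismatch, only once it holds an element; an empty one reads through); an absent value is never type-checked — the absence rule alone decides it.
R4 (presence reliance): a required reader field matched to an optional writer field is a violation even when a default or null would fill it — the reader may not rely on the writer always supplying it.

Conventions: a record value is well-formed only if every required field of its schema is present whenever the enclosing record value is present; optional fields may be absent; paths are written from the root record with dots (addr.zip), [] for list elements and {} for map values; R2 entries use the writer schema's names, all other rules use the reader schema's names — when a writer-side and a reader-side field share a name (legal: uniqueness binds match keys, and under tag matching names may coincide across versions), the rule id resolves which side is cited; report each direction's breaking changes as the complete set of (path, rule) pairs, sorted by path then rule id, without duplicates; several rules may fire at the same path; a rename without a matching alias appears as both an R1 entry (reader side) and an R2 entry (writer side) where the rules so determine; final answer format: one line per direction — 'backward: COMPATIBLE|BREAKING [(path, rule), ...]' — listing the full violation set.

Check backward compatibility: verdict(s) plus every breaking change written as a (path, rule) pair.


the writer's type comes first in each User pair
backward on User — v2 reading data written by v1:
  writer optional, Address -> Address: reader addr maps from writer addr
  writer required, float64 -> float64: reader latitude maps from writer latitude
  writer optional, string -> string: reader locale maps from writer locale
  writer required, bool -> bool: reader primary maps from writer primary
  writer required, int32 -> int32: reader id maps from writer id
  writer optional, float64 -> float64: reader addr.weight maps from writer addr.weight
  writer required, float64 -> float64: reader addr.balance maps from writer addr.balance
  addr.blob: no writer match
  leftover writer field: addr.blob
  rule R1 violated at addr.blob
  rule R2 violated at addr.blob
  rule R1 violated at addr.weight
  rule R4 violated at addr.weight
  => backward verdict for User: BREAKING, 4 violation(s)

backward: BREAKING [(addr.blob, R1), (addr.blob, R2), (addr.weight, R1), (addr.weight, R4)]


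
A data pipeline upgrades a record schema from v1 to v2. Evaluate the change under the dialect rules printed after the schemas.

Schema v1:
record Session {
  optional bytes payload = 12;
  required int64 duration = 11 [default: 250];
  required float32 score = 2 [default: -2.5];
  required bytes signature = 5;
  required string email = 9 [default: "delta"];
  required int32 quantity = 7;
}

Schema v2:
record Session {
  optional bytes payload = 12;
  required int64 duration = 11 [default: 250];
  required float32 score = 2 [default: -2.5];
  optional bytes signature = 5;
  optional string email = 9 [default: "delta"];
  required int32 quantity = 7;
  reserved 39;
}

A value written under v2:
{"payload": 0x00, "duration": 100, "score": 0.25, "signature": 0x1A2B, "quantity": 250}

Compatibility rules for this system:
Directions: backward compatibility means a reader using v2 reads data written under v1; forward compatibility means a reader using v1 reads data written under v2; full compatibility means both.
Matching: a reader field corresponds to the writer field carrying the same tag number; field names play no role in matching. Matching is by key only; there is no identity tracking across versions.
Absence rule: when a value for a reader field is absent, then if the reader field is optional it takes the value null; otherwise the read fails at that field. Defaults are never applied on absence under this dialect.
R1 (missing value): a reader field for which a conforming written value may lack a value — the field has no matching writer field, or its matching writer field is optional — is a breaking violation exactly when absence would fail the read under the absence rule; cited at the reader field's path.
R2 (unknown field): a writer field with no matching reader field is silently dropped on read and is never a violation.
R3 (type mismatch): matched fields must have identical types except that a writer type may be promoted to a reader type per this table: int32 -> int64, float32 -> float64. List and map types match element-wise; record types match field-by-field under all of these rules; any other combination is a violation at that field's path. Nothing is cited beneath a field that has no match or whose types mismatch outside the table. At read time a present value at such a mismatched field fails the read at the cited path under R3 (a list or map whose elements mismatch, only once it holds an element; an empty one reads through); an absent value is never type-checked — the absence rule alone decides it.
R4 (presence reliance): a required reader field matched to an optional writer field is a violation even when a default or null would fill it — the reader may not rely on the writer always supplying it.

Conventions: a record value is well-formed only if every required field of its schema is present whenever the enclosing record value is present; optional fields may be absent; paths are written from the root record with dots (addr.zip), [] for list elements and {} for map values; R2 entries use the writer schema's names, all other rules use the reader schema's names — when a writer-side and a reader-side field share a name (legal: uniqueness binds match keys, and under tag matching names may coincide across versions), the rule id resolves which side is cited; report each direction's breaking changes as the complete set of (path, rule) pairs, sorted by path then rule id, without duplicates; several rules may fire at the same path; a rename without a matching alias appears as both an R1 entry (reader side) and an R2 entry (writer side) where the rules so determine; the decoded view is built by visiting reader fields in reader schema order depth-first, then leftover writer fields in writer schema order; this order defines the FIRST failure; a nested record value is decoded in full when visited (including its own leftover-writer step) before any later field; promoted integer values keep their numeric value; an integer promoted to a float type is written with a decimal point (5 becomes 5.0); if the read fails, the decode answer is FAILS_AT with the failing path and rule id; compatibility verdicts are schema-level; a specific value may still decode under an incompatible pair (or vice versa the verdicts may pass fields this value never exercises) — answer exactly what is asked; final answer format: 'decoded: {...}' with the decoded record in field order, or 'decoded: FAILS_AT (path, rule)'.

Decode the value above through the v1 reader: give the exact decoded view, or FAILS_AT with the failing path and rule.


in Session below, arrows point writer -> reader
decode (reader v1):
  payload := 0x00
  duration := 100
  score := 0.25
  signature := 0x1A2B
  read fails at email under R1 (no fill)
  => FAILS_AT (email, R1)
ruling out the remaining Session differences:
  field signature in record Session: required changed to optional -> affects the rule determinations only; this particular Session value decodes identically

decoded: FAILS_AT (email, R1)


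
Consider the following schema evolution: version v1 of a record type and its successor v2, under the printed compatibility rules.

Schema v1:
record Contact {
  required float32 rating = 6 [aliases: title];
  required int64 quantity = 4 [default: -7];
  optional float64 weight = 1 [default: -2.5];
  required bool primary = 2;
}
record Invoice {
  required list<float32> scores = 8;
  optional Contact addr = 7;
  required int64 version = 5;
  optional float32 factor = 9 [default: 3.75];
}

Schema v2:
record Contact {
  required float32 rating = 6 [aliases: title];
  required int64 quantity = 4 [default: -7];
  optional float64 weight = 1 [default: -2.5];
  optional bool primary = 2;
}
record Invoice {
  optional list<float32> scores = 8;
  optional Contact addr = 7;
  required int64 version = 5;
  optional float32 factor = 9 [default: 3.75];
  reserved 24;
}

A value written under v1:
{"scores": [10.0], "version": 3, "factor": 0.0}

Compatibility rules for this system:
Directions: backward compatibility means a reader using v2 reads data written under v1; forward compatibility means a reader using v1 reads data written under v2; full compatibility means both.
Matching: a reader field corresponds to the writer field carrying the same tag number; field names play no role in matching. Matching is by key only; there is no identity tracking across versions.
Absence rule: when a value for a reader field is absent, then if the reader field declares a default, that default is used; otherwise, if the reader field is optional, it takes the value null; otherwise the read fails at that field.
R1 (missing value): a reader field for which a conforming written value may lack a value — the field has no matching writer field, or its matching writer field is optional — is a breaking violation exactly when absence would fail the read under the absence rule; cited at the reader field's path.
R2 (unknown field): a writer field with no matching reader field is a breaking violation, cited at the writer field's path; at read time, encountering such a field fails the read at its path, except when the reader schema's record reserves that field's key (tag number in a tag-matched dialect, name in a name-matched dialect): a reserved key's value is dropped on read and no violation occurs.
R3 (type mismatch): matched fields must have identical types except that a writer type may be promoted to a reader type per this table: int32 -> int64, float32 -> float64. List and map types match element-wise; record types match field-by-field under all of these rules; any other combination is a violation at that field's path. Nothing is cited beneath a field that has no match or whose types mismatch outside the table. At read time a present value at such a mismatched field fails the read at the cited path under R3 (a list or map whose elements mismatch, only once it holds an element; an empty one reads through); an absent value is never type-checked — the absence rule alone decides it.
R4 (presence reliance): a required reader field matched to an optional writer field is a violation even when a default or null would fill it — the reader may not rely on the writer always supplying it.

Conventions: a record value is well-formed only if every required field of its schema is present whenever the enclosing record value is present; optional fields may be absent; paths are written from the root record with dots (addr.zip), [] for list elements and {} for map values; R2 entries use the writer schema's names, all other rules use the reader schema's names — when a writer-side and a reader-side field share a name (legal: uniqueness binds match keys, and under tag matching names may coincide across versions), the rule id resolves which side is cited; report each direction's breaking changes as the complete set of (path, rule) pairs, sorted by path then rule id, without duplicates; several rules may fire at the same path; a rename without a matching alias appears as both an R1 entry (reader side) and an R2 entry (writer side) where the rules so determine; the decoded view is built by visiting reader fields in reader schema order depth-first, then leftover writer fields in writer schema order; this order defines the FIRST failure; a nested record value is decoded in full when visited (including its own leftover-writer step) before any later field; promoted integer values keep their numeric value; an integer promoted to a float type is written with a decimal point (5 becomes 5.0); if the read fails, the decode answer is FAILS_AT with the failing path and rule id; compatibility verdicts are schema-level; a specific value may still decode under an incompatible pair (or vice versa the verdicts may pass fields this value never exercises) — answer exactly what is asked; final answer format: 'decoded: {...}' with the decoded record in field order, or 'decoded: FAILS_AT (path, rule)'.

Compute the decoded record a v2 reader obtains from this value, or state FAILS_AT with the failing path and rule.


decoded: {"scores": [10.0], "addr": null, "version": 3, "factor": 0.0}

the writer's type comes first in each Invoice pair
decode walk for Invoice under reader schema v2:
  scores := [10.0]
  addr := null (missing; optional => null)
  version := 3
  factor := 0.0
  => decoded: {"scores": [10.0], "addr": null, "version": 3, "factor": 0.0}
diffs on Invoice not affecting the asked answer:
  field scores in record Invoice: required changed to optional -> changes Invoice's schema-level verdicts only — the decode of this value is the same
  field primary in record Contact: required changed to optional -> changes Invoice's schema-level verdicts only — the decode of this value is the same


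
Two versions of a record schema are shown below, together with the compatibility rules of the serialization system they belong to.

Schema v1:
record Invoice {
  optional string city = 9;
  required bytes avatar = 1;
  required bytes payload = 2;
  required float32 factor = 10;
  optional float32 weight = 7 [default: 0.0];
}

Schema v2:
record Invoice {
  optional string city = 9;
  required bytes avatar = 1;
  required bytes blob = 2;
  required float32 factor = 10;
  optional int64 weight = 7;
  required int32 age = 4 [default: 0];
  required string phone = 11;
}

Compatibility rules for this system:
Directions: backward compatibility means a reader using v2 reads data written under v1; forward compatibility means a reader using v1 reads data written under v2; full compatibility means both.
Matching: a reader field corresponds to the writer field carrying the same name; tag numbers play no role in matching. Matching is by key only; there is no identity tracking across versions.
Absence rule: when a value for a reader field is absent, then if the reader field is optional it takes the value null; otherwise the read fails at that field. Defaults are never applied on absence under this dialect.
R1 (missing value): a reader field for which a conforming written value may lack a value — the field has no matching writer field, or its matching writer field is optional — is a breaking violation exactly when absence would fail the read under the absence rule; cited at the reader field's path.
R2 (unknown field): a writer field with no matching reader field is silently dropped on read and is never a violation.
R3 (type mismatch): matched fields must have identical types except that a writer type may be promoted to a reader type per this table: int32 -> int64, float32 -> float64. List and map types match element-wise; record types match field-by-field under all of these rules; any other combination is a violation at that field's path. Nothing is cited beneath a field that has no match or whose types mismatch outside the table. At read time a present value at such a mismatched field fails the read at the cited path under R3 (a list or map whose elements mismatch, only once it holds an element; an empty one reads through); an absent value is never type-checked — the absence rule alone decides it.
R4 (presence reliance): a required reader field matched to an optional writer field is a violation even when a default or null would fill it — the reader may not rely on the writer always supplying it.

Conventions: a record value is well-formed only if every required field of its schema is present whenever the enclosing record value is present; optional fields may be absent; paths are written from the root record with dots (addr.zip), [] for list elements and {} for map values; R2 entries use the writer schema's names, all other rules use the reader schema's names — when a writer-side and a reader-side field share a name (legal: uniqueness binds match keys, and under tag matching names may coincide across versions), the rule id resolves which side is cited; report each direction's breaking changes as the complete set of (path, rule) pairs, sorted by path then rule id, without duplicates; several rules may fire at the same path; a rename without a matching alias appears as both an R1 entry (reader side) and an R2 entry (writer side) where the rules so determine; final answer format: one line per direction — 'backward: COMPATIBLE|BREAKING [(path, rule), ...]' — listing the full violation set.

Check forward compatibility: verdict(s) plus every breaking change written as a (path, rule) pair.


the writer's type comes first in each Invoice pair
forward analysis of Invoice with v1 as reader and v2 as writer:
  city: paired with writer city (string -> string; writer optional)
  avatar: paired with writer avatar (bytes -> bytes; writer required)
  payload: no writer match
  factor: paired with writer factor (float32 -> float32; writer required)
  weight: paired with writer weight (int64 -> float32; writer optional)
  writer blob: unknown to reader
  writer age: unknown to reader
  writer phone: unknown to reader
  rule R1 violated at payload
  rule R3 violated at weight
  => forward verdict for Invoice: BREAKING, 2 violation(s)
checking off the Invoice differences that do not matter here:
  added field phone to record Invoice: required string, tag 11 (in v2 it sits last) -> matters only for Invoice's backward compatibility — outside the asked direction
  added field age to record Invoice: required int32, tag 4, default 0 (in v2 it sits last) -> matters only for Invoice's backward compatibility — outside the asked direction

forward: BREAKING [(payload, R1), (weight, R3)]
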